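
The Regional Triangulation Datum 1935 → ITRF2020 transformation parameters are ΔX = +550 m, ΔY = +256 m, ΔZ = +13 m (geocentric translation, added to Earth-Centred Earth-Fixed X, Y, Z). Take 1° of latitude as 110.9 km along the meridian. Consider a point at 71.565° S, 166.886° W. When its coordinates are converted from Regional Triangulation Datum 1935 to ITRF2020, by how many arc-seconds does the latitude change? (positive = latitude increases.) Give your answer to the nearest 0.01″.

sin φ = -0.948683, cos φ = 0.316229, sin λ = -0.226889, cos λ = -0.973921.
North component: ΔN = −sin φ cos λ·ΔX − sin φ sin λ·ΔY + cos φ·ΔZ = −(-0.948683)(-0.973921)(550) − (-0.948683)(-0.226889)(256) + (0.316229)(13) = -559.16 m.
1° of latitude spans 110900 m, so Δφ = -559.16 / 110900 × 3600 = -18.151″.

Δφ = -18.15″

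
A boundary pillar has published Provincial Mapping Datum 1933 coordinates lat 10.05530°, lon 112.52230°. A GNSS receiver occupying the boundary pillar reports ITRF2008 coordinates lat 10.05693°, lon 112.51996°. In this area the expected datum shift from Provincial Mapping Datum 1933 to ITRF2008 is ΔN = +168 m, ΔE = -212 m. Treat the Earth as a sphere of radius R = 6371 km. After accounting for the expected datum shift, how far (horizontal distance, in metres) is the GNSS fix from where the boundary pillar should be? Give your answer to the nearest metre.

46 m

Observed coordinate differences: Δφ = +0.00163°, Δλ = -0.00234°.
Converting to metres (1° lat = 111195 m, cos φ = 0.984640): observed ΔN = 181.2 m, observed ΔE = -256.2 m.
Subtracting the expected shift leaves a residual of 181.2 − (168) = 13.2 m north and -256.2 − (-212) = -44.2 m east.
Residual distance = √(13.2² + (-44.2)²) = 46.1 m.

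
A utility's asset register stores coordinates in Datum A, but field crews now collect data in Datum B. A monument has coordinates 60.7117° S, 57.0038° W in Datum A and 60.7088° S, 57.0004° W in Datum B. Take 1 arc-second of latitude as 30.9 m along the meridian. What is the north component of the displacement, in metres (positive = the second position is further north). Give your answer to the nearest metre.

Δφ = -60.7088° − -60.7117° = +0.0029°; Δλ = -57.0004° − -57.0038° = +0.0034°.
1° of latitude = 3600 × 30.90 = 111240 m.
ΔN = Δφ × 111240 = 322.6 m; ΔE = Δλ × 111240 × cos(-60.7117°) = +0.0034 × 111240 × 0.489204 = 185.0 m.

ΔN = 323 m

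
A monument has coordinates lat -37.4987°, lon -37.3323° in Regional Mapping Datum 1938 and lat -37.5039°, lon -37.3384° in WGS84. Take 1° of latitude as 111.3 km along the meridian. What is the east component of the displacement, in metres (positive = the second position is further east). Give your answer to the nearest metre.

ΔE = -539 m

Δφ = -37.5039° − -37.4987° = -0.0052°; Δλ = -37.3384° − -37.3323° = -0.0061°.
ΔN = Δφ × 111300 = -578.8 m; ΔE = Δλ × 111300 × cos(-37.4987°) = -0.0061 × 111300 × 0.793367 = -538.6 m.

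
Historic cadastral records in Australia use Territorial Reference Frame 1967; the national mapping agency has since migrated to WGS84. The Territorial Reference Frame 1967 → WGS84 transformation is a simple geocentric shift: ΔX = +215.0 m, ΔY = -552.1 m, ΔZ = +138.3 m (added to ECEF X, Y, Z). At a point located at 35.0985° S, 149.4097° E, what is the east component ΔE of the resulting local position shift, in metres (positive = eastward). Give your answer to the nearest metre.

The local east axis at (φ, λ) is (−sin λ, cos λ, 0), so ΔE = −sin(149.4097°)·215.0 + cos(149.4097°)·(-552.1) = 365.85 m.

ΔE = 366 m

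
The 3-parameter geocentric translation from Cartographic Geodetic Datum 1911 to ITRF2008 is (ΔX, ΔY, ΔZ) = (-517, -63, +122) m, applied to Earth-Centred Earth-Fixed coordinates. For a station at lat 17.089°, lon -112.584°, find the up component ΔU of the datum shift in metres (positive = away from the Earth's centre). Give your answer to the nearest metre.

At φ = 17.089°, λ = -112.584°: sin φ = 0.293857, cos φ = 0.955849, sin λ = -0.923317, cos λ = -0.384037.
ΔU = cos φ cos λ·ΔX + cos φ sin λ·ΔY + sin φ·ΔZ = (0.955849)(-0.384037)(-517) + (0.955849)(-0.923317)(-63) + (0.293857)(122) = 281.23 m.

ΔU = 281 m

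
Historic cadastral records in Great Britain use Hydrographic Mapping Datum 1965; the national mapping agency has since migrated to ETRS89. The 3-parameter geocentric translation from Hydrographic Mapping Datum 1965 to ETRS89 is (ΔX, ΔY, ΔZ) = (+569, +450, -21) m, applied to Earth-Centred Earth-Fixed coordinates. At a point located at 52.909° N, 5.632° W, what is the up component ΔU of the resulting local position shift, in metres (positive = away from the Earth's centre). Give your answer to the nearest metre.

ΔU = 298 m

At φ = 52.909°, λ = -5.632°: sin φ = 0.797679, cos φ = 0.603083, sin λ = -0.098139, cos λ = 0.995173.
ΔU = cos φ cos λ·ΔX + cos φ sin λ·ΔY + sin φ·ΔZ = (0.603083)(0.995173)(569) + (0.603083)(-0.098139)(450) + (0.797679)(-21) = 298.11 m.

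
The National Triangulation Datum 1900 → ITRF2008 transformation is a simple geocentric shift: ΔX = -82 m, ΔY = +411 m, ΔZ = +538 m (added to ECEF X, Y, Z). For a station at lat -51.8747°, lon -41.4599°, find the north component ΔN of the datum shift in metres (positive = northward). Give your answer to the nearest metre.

The local north axis is (−sin φ cos λ, −sin φ sin λ, cos φ), giving ΔN = -48.342 − 214.068 + 332.152 = 69.74 m.

ΔN = 70 m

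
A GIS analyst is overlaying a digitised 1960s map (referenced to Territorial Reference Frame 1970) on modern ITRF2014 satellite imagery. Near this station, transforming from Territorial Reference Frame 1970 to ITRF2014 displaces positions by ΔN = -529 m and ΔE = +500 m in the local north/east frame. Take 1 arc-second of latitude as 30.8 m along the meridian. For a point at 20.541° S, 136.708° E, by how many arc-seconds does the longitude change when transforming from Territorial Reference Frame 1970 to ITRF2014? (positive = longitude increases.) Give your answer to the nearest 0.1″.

Δλ = 17.3″

At latitude -20.541°, cos φ = 0.936421.
1″ of longitude at this latitude = 30.80 × cos φ = 28.8418 m, so Δλ = 500.0 / 28.8418 = 17.336″.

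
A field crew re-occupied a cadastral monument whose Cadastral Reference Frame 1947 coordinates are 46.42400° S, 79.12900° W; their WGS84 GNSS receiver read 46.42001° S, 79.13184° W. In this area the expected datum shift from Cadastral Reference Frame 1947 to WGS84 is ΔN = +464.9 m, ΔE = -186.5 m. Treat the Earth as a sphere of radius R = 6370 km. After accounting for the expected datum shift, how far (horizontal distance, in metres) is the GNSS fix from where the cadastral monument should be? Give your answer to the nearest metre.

Observed coordinate differences: Δφ = +0.00399°, Δλ = -0.00284°.
Converting to metres (1° lat = 111177 m, cos φ = 0.689316): observed ΔN = 443.6 m, observed ΔE = -217.6 m.
Subtracting the expected shift leaves a residual of 443.6 − (464.9) = -21.3 m north and -217.6 − (-186.5) = -31.1 m east.
Residual distance = √((-21.3)² + (-31.1)²) = 37.7 m.

38 m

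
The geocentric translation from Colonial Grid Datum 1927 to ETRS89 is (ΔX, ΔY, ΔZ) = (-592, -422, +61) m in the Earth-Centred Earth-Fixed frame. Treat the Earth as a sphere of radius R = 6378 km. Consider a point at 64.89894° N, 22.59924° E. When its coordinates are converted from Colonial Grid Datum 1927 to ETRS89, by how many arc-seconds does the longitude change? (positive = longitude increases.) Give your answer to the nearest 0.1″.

Δλ = -12.4″

sin φ = 0.905561, cos φ = 0.424216, sin λ = 0.384283, cos λ = 0.923215.
East component: ΔE = −sin λ·ΔX + cos λ·ΔY = −(0.384283)(-592) + (0.923215)(-422) = -162.10 m.
1° of latitude spans πR/180 = 111317 m; at latitude φ, 1° of longitude spans that × cos φ = 47222.5 m, so Δλ = -162.10 / 47222.5 × 3600 = -12.358″.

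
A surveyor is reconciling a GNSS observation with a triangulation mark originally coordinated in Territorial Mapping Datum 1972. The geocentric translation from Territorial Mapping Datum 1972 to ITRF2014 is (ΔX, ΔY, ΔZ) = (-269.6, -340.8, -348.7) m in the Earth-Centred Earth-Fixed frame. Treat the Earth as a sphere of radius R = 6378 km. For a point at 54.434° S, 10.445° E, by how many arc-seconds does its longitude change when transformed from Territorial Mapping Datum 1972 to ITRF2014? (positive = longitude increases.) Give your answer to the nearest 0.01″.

Δλ = -15.92″

sin φ = -0.813446, cos φ = 0.581640, sin λ = 0.181292, cos λ = 0.983429.
East component: ΔE = −sin λ·ΔX + cos λ·ΔY = −(0.181292)(-269.6) + (0.983429)(-340.8) = -286.28 m.
1° of latitude spans πR/180 = 111317 m; at latitude φ, 1° of longitude spans that × cos φ = 64746.5 m, so Δλ = -286.28 / 64746.5 × 3600 = -15.917″.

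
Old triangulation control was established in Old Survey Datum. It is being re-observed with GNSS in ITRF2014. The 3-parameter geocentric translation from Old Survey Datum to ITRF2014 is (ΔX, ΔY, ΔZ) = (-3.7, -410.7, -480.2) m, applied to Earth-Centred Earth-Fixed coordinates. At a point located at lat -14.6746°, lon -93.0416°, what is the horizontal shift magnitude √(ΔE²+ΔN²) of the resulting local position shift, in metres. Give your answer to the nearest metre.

The local east axis at (φ, λ) is (−sin λ, cos λ, 0), so ΔE = −sin(-93.0416°)·(-3.7) + cos(-93.0416°)·(-410.7) = 18.10 m.
The local north axis is (−sin φ cos λ, −sin φ sin λ, cos φ), giving ΔN = 0.050 + 103.896 − 464.536 = -360.59 m.
Horizontal magnitude = √(ΔE² + ΔN²) = √(18.10² + (-360.59)²) = 361.04 m.

361 m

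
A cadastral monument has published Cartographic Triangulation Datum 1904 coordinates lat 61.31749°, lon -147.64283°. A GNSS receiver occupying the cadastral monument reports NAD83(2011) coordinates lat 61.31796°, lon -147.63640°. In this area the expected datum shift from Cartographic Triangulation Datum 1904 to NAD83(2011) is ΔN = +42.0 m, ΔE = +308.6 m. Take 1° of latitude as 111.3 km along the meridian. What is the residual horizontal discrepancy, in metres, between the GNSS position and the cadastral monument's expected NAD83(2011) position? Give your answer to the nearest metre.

36 m

Observed coordinate differences: Δφ = +0.00047°, Δλ = +0.00643°.
Converting to metres (1° lat = 111300 m, cos φ = 0.479956): observed ΔN = 52.3 m, observed ΔE = 343.5 m.
Subtracting the expected shift leaves a residual of 52.3 − (42.0) = 10.3 m north and 343.5 − (308.6) = 34.9 m east.
Residual distance = √(10.3² + 34.9²) = 36.4 m.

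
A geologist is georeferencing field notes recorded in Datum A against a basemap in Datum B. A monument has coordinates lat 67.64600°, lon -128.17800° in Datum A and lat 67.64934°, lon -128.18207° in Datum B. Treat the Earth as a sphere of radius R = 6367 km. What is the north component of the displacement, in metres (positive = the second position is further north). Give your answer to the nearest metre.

Δφ = 67.64934° − 67.64600° = +0.00334°; Δλ = -128.18207° − -128.17800° = -0.00407°.
1° along a meridian = πR/180 = 111125 m.
ΔN = Δφ × 111125 = 371.2 m; ΔE = Δλ × 111125 × cos(67.64600°) = -0.00407 × 111125 × 0.380328 = -172.0 m.

ΔN = 371 m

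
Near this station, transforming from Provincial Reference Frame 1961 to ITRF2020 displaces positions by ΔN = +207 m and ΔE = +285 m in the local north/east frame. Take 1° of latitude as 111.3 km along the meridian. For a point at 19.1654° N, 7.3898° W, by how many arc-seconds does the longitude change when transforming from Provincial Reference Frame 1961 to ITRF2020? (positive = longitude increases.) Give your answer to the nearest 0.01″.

Δλ = 9.76″

At latitude 19.1654°, cos φ = 0.944575.
1° of longitude at this latitude = 111.3 × cos φ = 105.13 km, so Δλ = 285.0 / 105131.2 = 0.0027109° = 9.759″.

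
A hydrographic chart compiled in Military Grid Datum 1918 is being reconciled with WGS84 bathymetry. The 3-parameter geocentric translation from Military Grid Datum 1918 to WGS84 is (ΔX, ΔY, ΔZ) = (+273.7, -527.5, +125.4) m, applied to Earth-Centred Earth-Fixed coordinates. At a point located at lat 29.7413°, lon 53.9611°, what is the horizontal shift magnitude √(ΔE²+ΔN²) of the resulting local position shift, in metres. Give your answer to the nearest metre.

584 m

At φ = 29.7413°, λ = 53.9611°: sin φ = 0.496085, cos φ = 0.868274, sin λ = 0.808618, cos λ = 0.588334.
ΔE = −sin λ·ΔX + cos λ·ΔY = −(0.808618)·(273.7) + (0.588334)·(-527.5) = -531.67 m.
ΔN = −sin φ cos λ·ΔX − sin φ sin λ·ΔY + cos φ·ΔZ = −(0.496085)(0.588334)(273.7) − (0.496085)(0.808618)(-527.5) + (0.868274)(125.4) = 240.60 m.
Horizontal magnitude = √(ΔE² + ΔN²) = √((-531.67)² + 240.60²) = 583.57 m.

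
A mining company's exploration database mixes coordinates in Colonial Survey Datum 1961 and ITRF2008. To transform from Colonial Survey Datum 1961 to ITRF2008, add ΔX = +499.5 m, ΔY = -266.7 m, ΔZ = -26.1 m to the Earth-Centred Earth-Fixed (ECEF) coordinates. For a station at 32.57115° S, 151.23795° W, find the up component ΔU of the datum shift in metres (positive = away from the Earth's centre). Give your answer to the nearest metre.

The local up (radial) axis is (cos φ cos λ, cos φ sin λ, sin φ), giving ΔU = -369.007 + 108.146 + 14.051 = -246.81 m.

ΔU = -247 m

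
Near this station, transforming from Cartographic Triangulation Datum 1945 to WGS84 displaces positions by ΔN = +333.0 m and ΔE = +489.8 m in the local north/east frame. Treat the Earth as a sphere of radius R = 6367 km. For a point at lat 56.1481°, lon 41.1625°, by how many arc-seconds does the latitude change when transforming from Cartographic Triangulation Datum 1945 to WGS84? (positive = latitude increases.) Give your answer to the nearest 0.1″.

Δφ = 10.8″

On a sphere of radius R, 1 rad of latitude = R, so Δφ = ΔN / R = 333.0 / 6367000 = 5.2301e-05 rad = 10.788″.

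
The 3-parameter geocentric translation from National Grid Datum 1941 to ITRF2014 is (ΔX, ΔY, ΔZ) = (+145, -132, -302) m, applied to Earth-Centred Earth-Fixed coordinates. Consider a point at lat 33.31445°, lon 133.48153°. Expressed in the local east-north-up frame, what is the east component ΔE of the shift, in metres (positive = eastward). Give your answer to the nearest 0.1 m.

ΔE = -14.4 m

The local east axis at (φ, λ) is (−sin λ, cos λ, 0), so ΔE = −sin(133.48153°)·145 + cos(133.48153°)·(-132) = -14.38 m.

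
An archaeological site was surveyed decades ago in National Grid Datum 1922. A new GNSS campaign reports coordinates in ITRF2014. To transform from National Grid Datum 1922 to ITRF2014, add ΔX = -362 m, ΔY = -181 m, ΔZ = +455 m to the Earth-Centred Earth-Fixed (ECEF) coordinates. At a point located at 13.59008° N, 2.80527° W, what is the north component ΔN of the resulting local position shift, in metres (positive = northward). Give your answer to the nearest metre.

ΔN = 525 m

The local north axis is (−sin φ cos λ, −sin φ sin λ, cos φ), giving ΔN = 84.959 − 2.082 + 442.261 = 525.14 m.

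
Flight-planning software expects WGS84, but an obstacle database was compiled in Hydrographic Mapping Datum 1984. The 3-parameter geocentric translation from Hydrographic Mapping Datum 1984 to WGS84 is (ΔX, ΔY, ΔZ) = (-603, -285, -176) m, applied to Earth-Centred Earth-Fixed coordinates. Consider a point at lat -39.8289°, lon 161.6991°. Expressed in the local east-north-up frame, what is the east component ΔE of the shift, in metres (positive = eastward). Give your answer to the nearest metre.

ΔE = 460 m

At φ = -39.8289°, λ = 161.6991°: sin φ = -0.640497, cos φ = 0.767961, sin λ = 0.314007, cos λ = -0.949421.
ΔE = −sin λ·ΔX + cos λ·ΔY = −(0.314007)·(-603) + (-0.949421)·(-285) = 459.93 m.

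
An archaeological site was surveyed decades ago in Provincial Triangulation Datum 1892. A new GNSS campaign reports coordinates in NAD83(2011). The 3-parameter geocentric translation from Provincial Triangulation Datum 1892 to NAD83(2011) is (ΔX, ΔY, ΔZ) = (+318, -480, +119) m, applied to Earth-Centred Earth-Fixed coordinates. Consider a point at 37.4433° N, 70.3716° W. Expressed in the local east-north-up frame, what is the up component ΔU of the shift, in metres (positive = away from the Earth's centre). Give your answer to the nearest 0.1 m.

The local up (radial) axis is (cos φ cos λ, cos φ sin λ, sin φ), giving ΔU = 84.812 + 358.953 + 72.349 = 516.11 m.

ΔU = 516.1 m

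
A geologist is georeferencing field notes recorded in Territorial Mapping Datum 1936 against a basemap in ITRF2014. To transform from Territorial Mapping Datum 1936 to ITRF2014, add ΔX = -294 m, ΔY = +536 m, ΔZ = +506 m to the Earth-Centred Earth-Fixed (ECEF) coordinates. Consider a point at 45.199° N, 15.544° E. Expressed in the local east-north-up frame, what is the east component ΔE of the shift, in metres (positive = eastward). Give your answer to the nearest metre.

ΔE = 595 m

At φ = 45.199°, λ = 15.544°: sin φ = 0.709558, cos φ = 0.704647, sin λ = 0.267978, cos λ = 0.963425.
ΔE = −sin λ·ΔX + cos λ·ΔY = −(0.267978)·(-294) + (0.963425)·(536) = 595.18 m.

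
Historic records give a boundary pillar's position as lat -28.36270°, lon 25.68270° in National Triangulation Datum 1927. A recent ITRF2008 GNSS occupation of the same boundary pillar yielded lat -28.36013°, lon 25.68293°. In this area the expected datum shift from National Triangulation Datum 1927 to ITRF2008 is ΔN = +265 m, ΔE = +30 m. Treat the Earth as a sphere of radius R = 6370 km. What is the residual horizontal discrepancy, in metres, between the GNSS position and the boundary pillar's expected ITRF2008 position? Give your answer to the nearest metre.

22 m

Observed coordinate differences: Δφ = +0.00257°, Δλ = +0.00023°.
Converting to metres (1° lat = 111177 m, cos φ = 0.879958): observed ΔN = 285.7 m, observed ΔE = 22.5 m.
Subtracting the expected shift leaves a residual of 285.7 − (265) = 20.7 m north and 22.5 − (30) = -7.5 m east.
Residual distance = √(20.7² + (-7.5)²) = 22.0 m.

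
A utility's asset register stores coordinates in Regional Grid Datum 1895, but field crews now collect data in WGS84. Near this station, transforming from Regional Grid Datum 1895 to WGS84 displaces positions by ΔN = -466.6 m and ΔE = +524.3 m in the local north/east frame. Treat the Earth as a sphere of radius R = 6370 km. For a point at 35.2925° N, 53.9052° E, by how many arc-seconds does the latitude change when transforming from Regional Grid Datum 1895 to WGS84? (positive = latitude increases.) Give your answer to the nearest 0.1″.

On a sphere of radius R, 1 rad of latitude = R, so Δφ = ΔN / R = -466.6 / 6370000 = -7.3250e-05 rad = -15.109″.

Δφ = -15.1″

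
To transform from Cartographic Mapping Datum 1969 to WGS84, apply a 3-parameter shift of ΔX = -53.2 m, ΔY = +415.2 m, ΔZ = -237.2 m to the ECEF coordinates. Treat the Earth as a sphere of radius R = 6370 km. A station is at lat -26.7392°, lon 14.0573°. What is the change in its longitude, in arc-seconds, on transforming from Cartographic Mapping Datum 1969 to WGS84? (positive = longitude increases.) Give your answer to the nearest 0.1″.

sin φ = -0.449930, cos φ = 0.893064, sin λ = 0.242892, cos λ = 0.970053.
East component: ΔE = −sin λ·ΔX + cos λ·ΔY = −(0.242892)(-53.2) + (0.970053)(415.2) = 415.69 m.
1° of latitude spans πR/180 = 111177 m; at latitude φ, 1° of longitude spans that × cos φ = 99288.6 m, so Δλ = 415.69 / 99288.6 × 3600 = 15.072″.

Δλ = 15.1″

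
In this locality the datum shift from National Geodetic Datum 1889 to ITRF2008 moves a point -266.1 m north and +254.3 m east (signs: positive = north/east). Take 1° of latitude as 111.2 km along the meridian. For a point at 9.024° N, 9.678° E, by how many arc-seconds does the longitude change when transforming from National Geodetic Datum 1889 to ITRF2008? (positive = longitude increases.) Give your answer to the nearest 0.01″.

At latitude 9.024°, cos φ = 0.987623.
1° of longitude at this latitude = 111.2 × cos φ = 109.82 km, so Δλ = 254.3 / 109823.6 = 0.0023155° = 8.336″.

Δλ = 8.34″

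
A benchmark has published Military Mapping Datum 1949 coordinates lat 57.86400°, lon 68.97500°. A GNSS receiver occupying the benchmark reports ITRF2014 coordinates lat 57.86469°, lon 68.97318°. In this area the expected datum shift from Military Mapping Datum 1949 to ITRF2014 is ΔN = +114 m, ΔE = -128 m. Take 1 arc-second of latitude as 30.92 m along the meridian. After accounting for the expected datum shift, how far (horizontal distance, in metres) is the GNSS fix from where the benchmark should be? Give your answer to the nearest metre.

42 m

Observed coordinate differences: Δφ = +0.00069°, Δλ = -0.00182°.
Converting to metres (1° lat = 111312 m, cos φ = 0.531931): observed ΔN = 76.8 m, observed ΔE = -107.8 m.
Subtracting the expected shift leaves a residual of 76.8 − (114) = -37.2 m north and -107.8 − (-128) = 20.2 m east.
Residual distance = √((-37.2)² + 20.2²) = 42.3 m.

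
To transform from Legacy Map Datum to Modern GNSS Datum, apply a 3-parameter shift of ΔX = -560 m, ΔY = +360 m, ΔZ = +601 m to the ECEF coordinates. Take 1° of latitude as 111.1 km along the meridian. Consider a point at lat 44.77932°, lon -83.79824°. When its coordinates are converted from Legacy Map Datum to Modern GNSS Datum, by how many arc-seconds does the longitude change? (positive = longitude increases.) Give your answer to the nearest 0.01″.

sin φ = 0.704378, cos φ = 0.709825, sin λ = -0.994148, cos λ = 0.108030.
East component: ΔE = −sin λ·ΔX + cos λ·ΔY = −(-0.994148)(-560) + (0.108030)(360) = -517.83 m.
1° of latitude spans 111100 m; at latitude φ, 1° of longitude spans that × cos φ = 78861.6 m, so Δλ = -517.83 / 78861.6 × 3600 = -23.639″.

Δλ = -23.64″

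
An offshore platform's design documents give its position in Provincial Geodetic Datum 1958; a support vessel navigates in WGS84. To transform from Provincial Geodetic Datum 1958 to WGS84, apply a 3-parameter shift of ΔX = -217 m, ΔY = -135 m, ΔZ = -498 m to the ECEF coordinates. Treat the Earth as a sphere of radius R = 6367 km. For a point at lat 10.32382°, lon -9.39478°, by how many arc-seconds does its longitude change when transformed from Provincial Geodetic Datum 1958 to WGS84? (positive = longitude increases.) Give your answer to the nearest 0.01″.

sin φ = 0.179211, cos φ = 0.983811, sin λ = -0.163236, cos λ = 0.986587.
East component: ΔE = −sin λ·ΔX + cos λ·ΔY = −(-0.163236)(-217) + (0.986587)(-135) = -168.61 m.
1° of latitude spans πR/180 = 111125 m; at latitude φ, 1° of longitude spans that × cos φ = 109326.1 m, so Δλ = -168.61 / 109326.1 × 3600 = -5.552″.

Δλ = -5.55″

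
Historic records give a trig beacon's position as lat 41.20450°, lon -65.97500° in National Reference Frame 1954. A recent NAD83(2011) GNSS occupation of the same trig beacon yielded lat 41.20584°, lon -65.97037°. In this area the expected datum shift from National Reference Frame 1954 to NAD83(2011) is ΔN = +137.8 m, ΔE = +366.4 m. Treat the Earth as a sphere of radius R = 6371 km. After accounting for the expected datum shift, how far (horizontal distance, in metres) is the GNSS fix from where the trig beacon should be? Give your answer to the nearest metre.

24 m

Observed coordinate differences: Δφ = +0.00134°, Δλ = +0.00463°.
Converting to metres (1° lat = 111195 m, cos φ = 0.752363): observed ΔN = 149.0 m, observed ΔE = 387.3 m.
Subtracting the expected shift leaves a residual of 149.0 − (137.8) = 11.2 m north and 387.3 − (366.4) = 20.9 m east.
Residual distance = √(11.2² + 20.9²) = 23.7 m.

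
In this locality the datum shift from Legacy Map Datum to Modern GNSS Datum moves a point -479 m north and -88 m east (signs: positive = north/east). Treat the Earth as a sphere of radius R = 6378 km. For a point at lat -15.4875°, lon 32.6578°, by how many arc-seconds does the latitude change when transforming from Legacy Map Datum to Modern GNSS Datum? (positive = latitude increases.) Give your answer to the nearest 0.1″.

On a sphere of radius R, 1 rad of latitude = R, so Δφ = ΔN / R = -479.0 / 6378000 = -7.5102e-05 rad = -15.491″.

Δφ = -15.5″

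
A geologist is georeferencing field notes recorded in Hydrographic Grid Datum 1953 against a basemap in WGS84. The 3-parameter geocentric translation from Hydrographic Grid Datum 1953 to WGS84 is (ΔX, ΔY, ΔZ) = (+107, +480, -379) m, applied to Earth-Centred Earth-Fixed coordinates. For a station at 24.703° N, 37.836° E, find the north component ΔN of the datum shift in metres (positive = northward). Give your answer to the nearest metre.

The local north axis is (−sin φ cos λ, −sin φ sin λ, cos φ), giving ΔN = -35.316 − 123.048 − 344.316 = -502.68 m.

ΔN = -503 m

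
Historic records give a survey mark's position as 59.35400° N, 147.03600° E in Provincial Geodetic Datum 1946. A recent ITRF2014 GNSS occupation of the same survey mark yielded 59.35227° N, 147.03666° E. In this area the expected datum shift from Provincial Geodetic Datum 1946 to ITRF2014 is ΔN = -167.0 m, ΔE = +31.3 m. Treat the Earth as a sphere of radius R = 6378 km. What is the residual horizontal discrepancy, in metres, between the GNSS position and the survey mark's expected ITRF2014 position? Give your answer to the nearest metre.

Observed coordinate differences: Δφ = -0.00173°, Δλ = +0.00066°.
Converting to metres (1° lat = 111317 m, cos φ = 0.509732): observed ΔN = -192.6 m, observed ΔE = 37.4 m.
Subtracting the expected shift leaves a residual of -192.6 − (-167.0) = -25.6 m north and 37.4 − (31.3) = 6.1 m east.
Residual distance = √((-25.6)² + 6.1²) = 26.3 m.

26 m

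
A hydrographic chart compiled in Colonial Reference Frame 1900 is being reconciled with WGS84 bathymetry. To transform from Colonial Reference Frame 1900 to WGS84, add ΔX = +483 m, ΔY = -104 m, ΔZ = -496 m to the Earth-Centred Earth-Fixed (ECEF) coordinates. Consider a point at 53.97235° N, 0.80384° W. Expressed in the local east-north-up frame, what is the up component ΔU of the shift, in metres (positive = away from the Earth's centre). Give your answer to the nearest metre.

At φ = 53.97235°, λ = -0.80384°: sin φ = 0.808733, cos φ = 0.588176, sin λ = -0.014029, cos λ = 0.999902.
ΔU = cos φ cos λ·ΔX + cos φ sin λ·ΔY + sin φ·ΔZ = (0.588176)(0.999902)(483) + (0.588176)(-0.014029)(-104) + (0.808733)(-496) = -116.21 m.

ΔU = -116 m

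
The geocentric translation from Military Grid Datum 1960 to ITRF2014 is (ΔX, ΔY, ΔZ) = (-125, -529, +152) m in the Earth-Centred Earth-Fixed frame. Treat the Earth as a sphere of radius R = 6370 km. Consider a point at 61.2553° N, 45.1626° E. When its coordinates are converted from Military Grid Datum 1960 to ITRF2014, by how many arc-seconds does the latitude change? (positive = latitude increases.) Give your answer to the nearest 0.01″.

Δφ = 15.52″

sin φ = 0.876771, cos φ = 0.480908, sin λ = 0.709111, cos λ = 0.705097.
North component: ΔN = −sin φ cos λ·ΔX − sin φ sin λ·ΔY + cos φ·ΔZ = −(0.876771)(0.705097)(-125) − (0.876771)(0.709111)(-529) + (0.480908)(152) = 479.27 m.
1° of latitude spans πR/180 = 111177 m, so Δφ = 479.27 / 111177 × 3600 = 15.519″.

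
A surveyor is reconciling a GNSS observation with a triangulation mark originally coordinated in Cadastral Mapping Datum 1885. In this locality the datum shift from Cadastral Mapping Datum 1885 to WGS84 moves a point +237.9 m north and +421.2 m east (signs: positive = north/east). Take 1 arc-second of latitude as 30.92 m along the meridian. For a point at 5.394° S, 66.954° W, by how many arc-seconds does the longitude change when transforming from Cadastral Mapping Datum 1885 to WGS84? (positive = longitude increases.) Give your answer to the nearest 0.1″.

At latitude -5.394°, cos φ = 0.995572.
1″ of longitude at this latitude = 30.92 × cos φ = 30.7831 m, so Δλ = 421.2 / 30.7831 = 13.683″.

Δλ = 13.7″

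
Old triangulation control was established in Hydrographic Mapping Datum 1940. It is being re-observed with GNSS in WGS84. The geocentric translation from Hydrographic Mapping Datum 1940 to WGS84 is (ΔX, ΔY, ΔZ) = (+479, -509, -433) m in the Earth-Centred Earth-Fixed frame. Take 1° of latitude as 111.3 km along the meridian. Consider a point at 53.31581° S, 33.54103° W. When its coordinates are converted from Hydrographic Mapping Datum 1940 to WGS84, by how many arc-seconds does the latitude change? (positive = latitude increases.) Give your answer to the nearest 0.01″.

Δφ = 9.28″

sin φ = -0.801941, cos φ = 0.597404, sin λ = -0.552534, cos λ = 0.833490.
North component: ΔN = −sin φ cos λ·ΔX − sin φ sin λ·ΔY + cos φ·ΔZ = −(-0.801941)(0.833490)(479) − (-0.801941)(-0.552534)(-509) + (0.597404)(-433) = 287.03 m.
1° of latitude spans 111300 m, so Δφ = 287.03 / 111300 × 3600 = 9.284″.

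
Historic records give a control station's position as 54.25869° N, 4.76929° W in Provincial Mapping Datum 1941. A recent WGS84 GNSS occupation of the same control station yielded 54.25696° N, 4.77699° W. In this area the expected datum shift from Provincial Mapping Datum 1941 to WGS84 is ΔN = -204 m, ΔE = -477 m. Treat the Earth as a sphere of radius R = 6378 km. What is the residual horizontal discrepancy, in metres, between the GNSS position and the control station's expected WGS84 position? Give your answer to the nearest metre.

Observed coordinate differences: Δφ = -0.00173°, Δλ = -0.00770°.
Converting to metres (1° lat = 111317 m, cos φ = 0.584127): observed ΔN = -192.6 m, observed ΔE = -500.7 m.
Subtracting the expected shift leaves a residual of -192.6 − (-204) = 11.4 m north and -500.7 − (-477) = -23.7 m east.
Residual distance = √(11.4² + (-23.7)²) = 26.3 m.

26 m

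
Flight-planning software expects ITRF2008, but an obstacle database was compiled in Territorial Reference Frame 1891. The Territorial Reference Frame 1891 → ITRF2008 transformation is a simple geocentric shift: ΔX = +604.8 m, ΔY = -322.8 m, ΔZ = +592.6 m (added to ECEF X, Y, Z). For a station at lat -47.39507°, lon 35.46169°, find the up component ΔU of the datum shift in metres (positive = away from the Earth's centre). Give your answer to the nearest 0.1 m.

ΔU = -229.5 m

The local up (radial) axis is (cos φ cos λ, cos φ sin λ, sin φ), giving ΔU = 333.468 − 126.774 − 436.177 = -229.48 m.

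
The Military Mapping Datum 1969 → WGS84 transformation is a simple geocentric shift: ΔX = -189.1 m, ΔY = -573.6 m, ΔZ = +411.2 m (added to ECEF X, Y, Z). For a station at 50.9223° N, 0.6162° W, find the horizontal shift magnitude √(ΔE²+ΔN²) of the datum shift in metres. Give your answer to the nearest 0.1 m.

701.6 m

The local east axis at (φ, λ) is (−sin λ, cos λ, 0), so ΔE = −sin(-0.6162°)·(-189.1) + cos(-0.6162°)·(-573.6) = -575.60 m.
The local north axis is (−sin φ cos λ, −sin φ sin λ, cos φ), giving ΔN = 146.788 − 4.789 + 259.210 = 401.21 m.
Horizontal magnitude = √(ΔE² + ΔN²) = √((-575.60)² + 401.21²) = 701.63 m.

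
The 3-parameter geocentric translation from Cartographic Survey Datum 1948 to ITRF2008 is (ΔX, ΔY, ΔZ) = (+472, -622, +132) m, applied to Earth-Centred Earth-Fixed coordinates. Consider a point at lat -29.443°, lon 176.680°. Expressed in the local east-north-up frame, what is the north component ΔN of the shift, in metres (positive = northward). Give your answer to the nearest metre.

ΔN = -134 m

The local north axis is (−sin φ cos λ, −sin φ sin λ, cos φ), giving ΔN = -231.626 − 17.707 + 114.952 = -134.38 m.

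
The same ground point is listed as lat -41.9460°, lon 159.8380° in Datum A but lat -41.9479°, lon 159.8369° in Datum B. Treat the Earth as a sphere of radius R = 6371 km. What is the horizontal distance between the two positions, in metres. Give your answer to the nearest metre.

230 m

Δφ = -41.9479° − -41.9460° = -0.0019°; Δλ = 159.8369° − 159.8380° = -0.0011°.
1° along a meridian = πR/180 = 111195 m.
ΔN = Δφ × 111195 = -211.3 m; ΔE = Δλ × 111195 × cos(-41.9460°) = -0.0011 × 111195 × 0.743775 = -91.0 m.
Distance = √(ΔE² + ΔN²) = √((-91.0)² + (-211.3)²) = 230.0 m.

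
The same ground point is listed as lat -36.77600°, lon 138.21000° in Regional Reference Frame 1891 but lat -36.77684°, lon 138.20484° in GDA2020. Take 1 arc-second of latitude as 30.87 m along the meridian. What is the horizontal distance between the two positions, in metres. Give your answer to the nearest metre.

469 m

Δφ = -36.77684° − -36.77600° = -0.00084°; Δλ = 138.20484° − 138.21000° = -0.00516°.
1° of latitude = 3600 × 30.87 = 111132 m.
ΔN = Δφ × 111132 = -93.4 m; ΔE = Δλ × 111132 × cos(-36.77600°) = -0.00516 × 111132 × 0.800982 = -459.3 m.
Distance = √(ΔE² + ΔN²) = √((-459.3)² + (-93.4)²) = 468.7 m.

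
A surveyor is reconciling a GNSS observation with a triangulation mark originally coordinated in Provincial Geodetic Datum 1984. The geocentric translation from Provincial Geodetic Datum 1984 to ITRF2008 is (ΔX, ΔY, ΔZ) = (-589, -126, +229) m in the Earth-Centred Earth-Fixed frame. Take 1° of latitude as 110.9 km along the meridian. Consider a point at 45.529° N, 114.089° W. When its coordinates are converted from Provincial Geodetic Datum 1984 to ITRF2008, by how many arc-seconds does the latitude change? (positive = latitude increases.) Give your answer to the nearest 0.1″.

sin φ = 0.713605, cos φ = 0.700548, sin λ = -0.912913, cos λ = -0.408155.
North component: ΔN = −sin φ cos λ·ΔX − sin φ sin λ·ΔY + cos φ·ΔZ = −(0.713605)(-0.408155)(-589) − (0.713605)(-0.912913)(-126) + (0.700548)(229) = -93.21 m.
1° of latitude spans 110900 m, so Δφ = -93.21 / 110900 × 3600 = -3.026″.

Δφ = -3.0″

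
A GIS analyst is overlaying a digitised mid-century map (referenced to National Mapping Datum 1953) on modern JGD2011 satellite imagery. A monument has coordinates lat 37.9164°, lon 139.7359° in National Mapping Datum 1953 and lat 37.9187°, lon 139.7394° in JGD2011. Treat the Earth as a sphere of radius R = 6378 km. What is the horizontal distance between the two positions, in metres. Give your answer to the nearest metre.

Δφ = 37.9187° − 37.9164° = +0.0023°; Δλ = 139.7394° − 139.7359° = +0.0035°.
1° along a meridian = πR/180 = 111317 m.
ΔN = Δφ × 111317 = 256.0 m; ΔE = Δλ × 111317 × cos(37.9164°) = +0.0035 × 111317 × 0.788908 = 307.4 m.
Distance = √(ΔE² + ΔN²) = √(307.4² + 256.0²) = 400.0 m.

400 m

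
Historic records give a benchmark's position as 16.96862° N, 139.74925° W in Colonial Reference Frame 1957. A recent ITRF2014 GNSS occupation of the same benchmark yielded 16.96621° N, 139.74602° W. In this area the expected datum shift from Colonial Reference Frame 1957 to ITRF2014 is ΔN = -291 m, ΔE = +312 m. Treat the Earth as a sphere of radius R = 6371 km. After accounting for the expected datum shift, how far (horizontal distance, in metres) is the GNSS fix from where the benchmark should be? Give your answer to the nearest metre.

Observed coordinate differences: Δφ = -0.00241°, Δλ = +0.00323°.
Converting to metres (1° lat = 111195 m, cos φ = 0.956465): observed ΔN = -268.0 m, observed ΔE = 343.5 m.
Subtracting the expected shift leaves a residual of -268.0 − (-291) = 23.0 m north and 343.5 − (312) = 31.5 m east.
Residual distance = √(23.0² + 31.5²) = 39.0 m.

39 m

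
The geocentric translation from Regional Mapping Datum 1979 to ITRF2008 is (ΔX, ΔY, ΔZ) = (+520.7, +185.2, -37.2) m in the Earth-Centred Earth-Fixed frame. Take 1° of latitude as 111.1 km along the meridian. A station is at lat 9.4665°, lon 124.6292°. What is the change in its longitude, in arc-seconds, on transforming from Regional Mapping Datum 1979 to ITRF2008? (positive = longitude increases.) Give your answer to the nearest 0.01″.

sin φ = 0.164471, cos φ = 0.986382, sin λ = 0.822847, cos λ = -0.568263.
East component: ΔE = −sin λ·ΔX + cos λ·ΔY = −(0.822847)(520.7) + (-0.568263)(185.2) = -533.70 m.
1° of latitude spans 111100 m; at latitude φ, 1° of longitude spans that × cos φ = 109587.0 m, so Δλ = -533.70 / 109587.0 × 3600 = -17.532″.

Δλ = -17.53″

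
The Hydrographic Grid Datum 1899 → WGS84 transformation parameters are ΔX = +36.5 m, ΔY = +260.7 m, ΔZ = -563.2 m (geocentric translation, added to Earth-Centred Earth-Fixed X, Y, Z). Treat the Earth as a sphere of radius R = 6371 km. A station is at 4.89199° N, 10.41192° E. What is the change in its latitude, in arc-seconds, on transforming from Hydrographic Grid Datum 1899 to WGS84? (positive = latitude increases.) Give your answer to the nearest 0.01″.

sin φ = 0.085278, cos φ = 0.996357, sin λ = 0.180724, cos λ = 0.983534.
North component: ΔN = −sin φ cos λ·ΔX − sin φ sin λ·ΔY + cos φ·ΔZ = −(0.085278)(0.983534)(36.5) − (0.085278)(0.180724)(260.7) + (0.996357)(-563.2) = -568.23 m.
1° of latitude spans πR/180 = 111195 m, so Δφ = -568.23 / 111195 × 3600 = -18.397″.

Δφ = -18.40″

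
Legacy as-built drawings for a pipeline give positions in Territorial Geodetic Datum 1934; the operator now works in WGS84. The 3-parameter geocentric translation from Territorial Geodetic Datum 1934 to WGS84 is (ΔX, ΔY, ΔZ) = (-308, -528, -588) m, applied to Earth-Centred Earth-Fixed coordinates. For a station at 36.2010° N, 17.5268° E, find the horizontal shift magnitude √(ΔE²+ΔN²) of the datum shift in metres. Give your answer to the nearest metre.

At φ = 36.2010°, λ = 17.5268°: sin φ = 0.590620, cos φ = 0.806950, sin λ = 0.301152, cos λ = 0.953576.
ΔE = −sin λ·ΔX + cos λ·ΔY = −(0.301152)·(-308) + (0.953576)·(-528) = -410.73 m.
ΔN = −sin φ cos λ·ΔX − sin φ sin λ·ΔY + cos φ·ΔZ = −(0.590620)(0.953576)(-308) − (0.590620)(0.301152)(-528) + (0.806950)(-588) = -207.11 m.
Horizontal magnitude = √(ΔE² + ΔN²) = √((-410.73)² + (-207.11)²) = 460.00 m.

460 m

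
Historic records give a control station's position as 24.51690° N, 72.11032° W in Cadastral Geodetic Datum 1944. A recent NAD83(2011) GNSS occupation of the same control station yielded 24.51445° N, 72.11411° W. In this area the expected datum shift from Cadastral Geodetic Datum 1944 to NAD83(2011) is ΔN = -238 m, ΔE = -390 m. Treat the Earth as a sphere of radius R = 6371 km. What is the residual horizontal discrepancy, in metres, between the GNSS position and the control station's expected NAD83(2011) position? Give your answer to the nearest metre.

Observed coordinate differences: Δφ = -0.00245°, Δλ = -0.00379°.
Converting to metres (1° lat = 111195 m, cos φ = 0.909839): observed ΔN = -272.4 m, observed ΔE = -383.4 m.
Subtracting the expected shift leaves a residual of -272.4 − (-238) = -34.4 m north and -383.4 − (-390) = 6.6 m east.
Residual distance = √((-34.4)² + 6.6²) = 35.0 m.

35 m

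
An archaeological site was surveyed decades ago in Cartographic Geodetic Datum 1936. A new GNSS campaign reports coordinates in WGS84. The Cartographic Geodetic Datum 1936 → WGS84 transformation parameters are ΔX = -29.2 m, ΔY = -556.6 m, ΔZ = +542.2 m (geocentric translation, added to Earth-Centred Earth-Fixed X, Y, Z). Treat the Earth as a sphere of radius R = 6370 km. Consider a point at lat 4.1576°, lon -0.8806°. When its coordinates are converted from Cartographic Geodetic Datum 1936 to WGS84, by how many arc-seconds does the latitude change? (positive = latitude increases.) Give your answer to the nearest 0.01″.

Δφ = 17.56″

sin φ = 0.072500, cos φ = 0.997368, sin λ = -0.015369, cos λ = 0.999882.
North component: ΔN = −sin φ cos λ·ΔX − sin φ sin λ·ΔY + cos φ·ΔZ = −(0.072500)(0.999882)(-29.2) − (0.072500)(-0.015369)(-556.6) + (0.997368)(542.2) = 542.27 m.
1° of latitude spans πR/180 = 111177 m, so Δφ = 542.27 / 111177 × 3600 = 17.559″.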